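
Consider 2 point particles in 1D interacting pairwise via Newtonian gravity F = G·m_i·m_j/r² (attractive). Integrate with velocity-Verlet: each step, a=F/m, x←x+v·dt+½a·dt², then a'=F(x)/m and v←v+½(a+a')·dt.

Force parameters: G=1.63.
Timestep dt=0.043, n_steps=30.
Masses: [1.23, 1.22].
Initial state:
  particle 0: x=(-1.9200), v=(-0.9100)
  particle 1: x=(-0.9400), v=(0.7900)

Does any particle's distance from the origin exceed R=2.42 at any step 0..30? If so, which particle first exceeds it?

step 0: x0=(-1.9200) x1=(-0.9400)
step 1: x0=(-1.9572) x1=(-0.9080)
step 2: x0=(-1.9911) x1=(-0.8793)
step 3: x0=(-2.0220) x1=(-0.8536)
step 4: x0=(-2.0502) x1=(-0.8307)
step 5: x0=(-2.0759) x1=(-0.8102)
step 6: x0=(-2.0994) x1=(-0.7920)
step 7: x0=(-2.1207) x1=(-0.7761)
step 8: x0=(-2.1399) x1=(-0.7621)
step 9: x0=(-2.1572) x1=(-0.7501)
step 10: x0=(-2.1727) x1=(-0.7400)
step 11: x0=(-2.1864) x1=(-0.7317)
step 12: x0=(-2.1983) x1=(-0.7252)
step 13: x0=(-2.2085) x1=(-0.7203)
step 14: x0=(-2.2171) x1=(-0.7172)
step 15: x0=(-2.2241) x1=(-0.7157)
step 16: x0=(-2.2294) x1=(-0.7158)
step 17: x0=(-2.2331) x1=(-0.7175)
step 18: x0=(-2.2352) x1=(-0.7208)
step 19: x0=(-2.2358) x1=(-0.7258)
step 20: x0=(-2.2347) x1=(-0.7324)
step 21: x0=(-2.2319) x1=(-0.7406)
step 22: x0=(-2.2276) x1=(-0.7505)
step 23: x0=(-2.2215) x1=(-0.7621)
step 24: x0=(-2.2137) x1=(-0.7754)
step 25: x0=(-2.2041) x1=(-0.7905)
step 26: x0=(-2.1927) x1=(-0.8075)
step 27: x0=(-2.1794) x1=(-0.8264)
step 28: x0=(-2.1641) x1=(-0.8474)
step 29: x0=(-2.1466) x1=(-0.8704)
step 30: x0=(-2.1269) x1=(-0.8958)

no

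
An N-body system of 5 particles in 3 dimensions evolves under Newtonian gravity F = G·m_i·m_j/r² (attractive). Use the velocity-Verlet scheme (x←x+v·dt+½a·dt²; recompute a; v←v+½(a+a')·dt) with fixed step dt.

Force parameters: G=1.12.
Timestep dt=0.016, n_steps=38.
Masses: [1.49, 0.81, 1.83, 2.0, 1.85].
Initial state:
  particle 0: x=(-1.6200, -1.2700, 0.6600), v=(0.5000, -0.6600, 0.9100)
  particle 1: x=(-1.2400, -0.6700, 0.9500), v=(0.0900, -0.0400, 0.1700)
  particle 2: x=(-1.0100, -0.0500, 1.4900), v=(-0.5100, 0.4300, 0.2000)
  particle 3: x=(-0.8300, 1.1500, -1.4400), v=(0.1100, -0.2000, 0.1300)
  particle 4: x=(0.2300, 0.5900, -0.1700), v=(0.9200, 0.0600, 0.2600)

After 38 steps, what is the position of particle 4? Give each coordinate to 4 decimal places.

(0.6133, 0.6003, -0.0222)

step 0: x0=(-1.6200, -1.2700, 0.6600) x1=(-1.2400, -0.6700, 0.9500) x2=(-1.0100, -0.0500, 1.4900) x3=(-0.8300, 1.1500, -1.4400) x4=(0.2300, 0.5900, -0.1700)
step 1: x0=(-1.6118, -1.2803, 0.6747) x1=(-1.2386, -0.6706, 0.9528) x2=(-1.0182, -0.0433, 1.4930) x3=(-0.8282, 1.1467, -1.4378) x4=(0.2446, 0.5909, -0.1658)
step 2: x0=(-1.6033, -1.2900, 0.6895) x1=(-1.2373, -0.6712, 0.9556) x2=(-1.0265, -0.0369, 1.4955) x3=(-0.8263, 1.1434, -1.4354) x4=(0.2589, 0.5918, -0.1617)
step 3: x0=(-1.5945, -1.2992, 0.7046) x1=(-1.2361, -0.6717, 0.9585) x2=(-1.0348, -0.0307, 1.4977) x3=(-0.8243, 1.1399, -1.4328) x4=(0.2731, 0.5927, -0.1576)
step 4: x0=(-1.5854, -1.3078, 0.7198) x1=(-1.2350, -0.6722, 0.9616) x2=(-1.0432, -0.0249, 1.4994) x3=(-0.8222, 1.1363, -1.4299) x4=(0.2869, 0.5935, -0.1534)
step 5: x0=(-1.5760, -1.3158, 0.7352) x1=(-1.2340, -0.6727, 0.9647) x2=(-1.0517, -0.0195, 1.5007) x3=(-0.8201, 1.1325, -1.4269) x4=(0.3005, 0.5943, -0.1493)
step 6: x0=(-1.5662, -1.3232, 0.7507) x1=(-1.2331, -0.6732, 0.9680) x2=(-1.0602, -0.0143, 1.5017) x3=(-0.8178, 1.1287, -1.4236) x4=(0.3139, 0.5951, -0.1452)
step 7: x0=(-1.5562, -1.3300, 0.7664) x1=(-1.2323, -0.6737, 0.9714) x2=(-1.0688, -0.0095, 1.5022) x3=(-0.8155, 1.1248, -1.4201) x4=(0.3270, 0.5958, -0.1412)
step 8: x0=(-1.5459, -1.3363, 0.7823) x1=(-1.2316, -0.6742, 0.9749) x2=(-1.0774, -0.0050, 1.5023) x3=(-0.8131, 1.1207, -1.4164) x4=(0.3399, 0.5965, -0.1371)
step 9: x0=(-1.5352, -1.3419, 0.7983) x1=(-1.2310, -0.6747, 0.9786) x2=(-1.0860, -0.0008, 1.5020) x3=(-0.8105, 1.1165, -1.4125) x4=(0.3526, 0.5972, -0.1330)
step 10: x0=(-1.5244, -1.3469, 0.8145) x1=(-1.2305, -0.6753, 0.9824) x2=(-1.0947, 0.0030, 1.5013) x3=(-0.8079, 1.1123, -1.4084) x4=(0.3650, 0.5978, -0.1290)
step 11: x0=(-1.5132, -1.3513, 0.8307) x1=(-1.2301, -0.6758, 0.9863) x2=(-1.1034, 0.0065, 1.5002) x3=(-0.8052, 1.1079, -1.4041) x4=(0.3771, 0.5984, -0.1249)
step 12: x0=(-1.5018, -1.3550, 0.8472) x1=(-1.2298, -0.6764, 0.9904) x2=(-1.1121, 0.0097, 1.4988) x3=(-0.8025, 1.1034, -1.3996) x4=(0.3890, 0.5989, -0.1209)
step 13: x0=(-1.4901, -1.3581, 0.8637) x1=(-1.2297, -0.6771, 0.9947) x2=(-1.1208, 0.0125, 1.4969) x3=(-0.7996, 1.0988, -1.3949) x4=(0.4007, 0.5994, -0.1169)
step 14: x0=(-1.4782, -1.3605, 0.8803) x1=(-1.2296, -0.6778, 0.9992) x2=(-1.1295, 0.0149, 1.4947) x3=(-0.7966, 1.0941, -1.3899) x4=(0.4121, 0.5999, -0.1129)
step 15: x0=(-1.4660, -1.3623, 0.8970) x1=(-1.2297, -0.6786, 1.0039) x2=(-1.1383, 0.0169, 1.4921) x3=(-0.7936, 1.0893, -1.3848) x4=(0.4233, 0.6003, -0.1089)
step 16: x0=(-1.4536, -1.3634, 0.9138) x1=(-1.2299, -0.6795, 1.0087) x2=(-1.1470, 0.0186, 1.4891) x3=(-0.7904, 1.0844, -1.3794) x4=(0.4343, 0.6007, -0.1049)
step 17: x0=(-1.4409, -1.3637, 0.9308) x1=(-1.2301, -0.6804, 1.0138) x2=(-1.1557, 0.0199, 1.4858) x3=(-0.7872, 1.0794, -1.3738) x4=(0.4450, 0.6011, -0.1010)
step 18: x0=(-1.4280, -1.3634, 0.9478) x1=(-1.2305, -0.6815, 1.0191) x2=(-1.1644, 0.0208, 1.4820) x3=(-0.7839, 1.0743, -1.3681) x4=(0.4554, 0.6014, -0.0971)
step 19: x0=(-1.4150, -1.3623, 0.9648) x1=(-1.2310, -0.6826, 1.0246) x2=(-1.1731, 0.0213, 1.4780) x3=(-0.7805, 1.0691, -1.3621) x4=(0.4656, 0.6017, -0.0931)
step 20: x0=(-1.4017, -1.3606, 0.9819) x1=(-1.2316, -0.6838, 1.0304) x2=(-1.1818, 0.0214, 1.4735) x3=(-0.7770, 1.0638, -1.3559) x4=(0.4756, 0.6020, -0.0892)
step 21: x0=(-1.3882, -1.3580, 0.9991) x1=(-1.2322, -0.6852, 1.0364) x2=(-1.1905, 0.0211, 1.4687) x3=(-0.7734, 1.0584, -1.3495) x4=(0.4853, 0.6022, -0.0853)
step 22: x0=(-1.3745, -1.3547, 1.0164) x1=(-1.2330, -0.6867, 1.0426) x2=(-1.1991, 0.0204, 1.4635) x3=(-0.7698, 1.0528, -1.3429) x4=(0.4948, 0.6024, -0.0815)
step 23: x0=(-1.3606, -1.3505, 1.0336) x1=(-1.2338, -0.6884, 1.0491) x2=(-1.2077, 0.0192, 1.4580) x3=(-0.7660, 1.0472, -1.3361) x4=(0.5041, 0.6025, -0.0776)
step 24: x0=(-1.3466, -1.3456, 1.0509) x1=(-1.2347, -0.6902, 1.0559) x2=(-1.2162, 0.0176, 1.4521) x3=(-0.7622, 1.0415, -1.3291) x4=(0.5131, 0.6027, -0.0738)
step 25: x0=(-1.3324, -1.3398, 1.0682) x1=(-1.2357, -0.6921, 1.0630) x2=(-1.2247, 0.0155, 1.4458) x3=(-0.7582, 1.0357, -1.3219) x4=(0.5218, 0.6027, -0.0699)
step 26: x0=(-1.3180, -1.3332, 1.0856) x1=(-1.2368, -0.6943, 1.0704) x2=(-1.2331, 0.0129, 1.4392) x3=(-0.7542, 1.0298, -1.3145) x4=(0.5304, 0.6028, -0.0661)
step 27: x0=(-1.3035, -1.3256, 1.1029) x1=(-1.2379, -0.6967, 1.0781) x2=(-1.2415, 0.0098, 1.4323) x3=(-0.7501, 1.0238, -1.3069) x4=(0.5386, 0.6028, -0.0624)
step 28: x0=(-1.2889, -1.3172, 1.1202) x1=(-1.2390, -0.6993, 1.0862) x2=(-1.2498, 0.0062, 1.4250) x3=(-0.7459, 1.0177, -1.2990) x4=(0.5467, 0.6027, -0.0586)
step 29: x0=(-1.2742, -1.3078, 1.1374) x1=(-1.2402, -0.7021, 1.0945) x2=(-1.2580, 0.0021, 1.4174) x3=(-0.7416, 1.0116, -1.2910) x4=(0.5544, 0.6027, -0.0549)
step 30: x0=(-1.2594, -1.2974, 1.1547) x1=(-1.2414, -0.7053, 1.1033) x2=(-1.2661, -0.0025, 1.4095) x3=(-0.7372, 1.0053, -1.2827) x4=(0.5620, 0.6026, -0.0511)
step 31: x0=(-1.2446, -1.2859, 1.1718) x1=(-1.2425, -0.7087, 1.1124) x2=(-1.2741, -0.0077, 1.4012) x3=(-0.7327, 0.9989, -1.2743) x4=(0.5693, 0.6024, -0.0474)
step 32: x0=(-1.2297, -1.2735, 1.1889) x1=(-1.2437, -0.7125, 1.1219) x2=(-1.2821, -0.0134, 1.3927) x3=(-0.7282, 0.9924, -1.2656) x4=(0.5763, 0.6022, -0.0438)
step 33: x0=(-1.2148, -1.2599, 1.2059) x1=(-1.2448, -0.7166, 1.1317) x2=(-1.2899, -0.0198, 1.3838) x3=(-0.7235, 0.9858, -1.2567) x4=(0.5831, 0.6020, -0.0401)
step 34: x0=(-1.1999, -1.2451, 1.2228) x1=(-1.2458, -0.7212, 1.1421) x2=(-1.2976, -0.0268, 1.3746) x3=(-0.7188, 0.9792, -1.2476) x4=(0.5896, 0.6018, -0.0365)
step 35: x0=(-1.1850, -1.2291, 1.2395) x1=(-1.2467, -0.7262, 1.1528) x2=(-1.3051, -0.0344, 1.3652) x3=(-0.7140, 0.9724, -1.2383) x4=(0.5959, 0.6015, -0.0329)
step 36: x0=(-1.1703, -1.2118, 1.2560) x1=(-1.2473, -0.7319, 1.1641) x2=(-1.3125, -0.0427, 1.3554) x3=(-0.7090, 0.9655, -1.2288) x4=(0.6020, 0.6011, -0.0293)
step 37: x0=(-1.1556, -1.1931, 1.2724) x1=(-1.2478, -0.7381, 1.1758) x2=(-1.3198, -0.0516, 1.3454) x3=(-0.7040, 0.9586, -1.2190) x4=(0.6077, 0.6007, -0.0258)
step 38: x0=(-1.1412, -1.1730, 1.2885) x1=(-1.2479, -0.7451, 1.1881) x2=(-1.3268, -0.0613, 1.3352) x3=(-0.6989, 0.9515, -1.2091) x4=(0.6133, 0.6003, -0.0222)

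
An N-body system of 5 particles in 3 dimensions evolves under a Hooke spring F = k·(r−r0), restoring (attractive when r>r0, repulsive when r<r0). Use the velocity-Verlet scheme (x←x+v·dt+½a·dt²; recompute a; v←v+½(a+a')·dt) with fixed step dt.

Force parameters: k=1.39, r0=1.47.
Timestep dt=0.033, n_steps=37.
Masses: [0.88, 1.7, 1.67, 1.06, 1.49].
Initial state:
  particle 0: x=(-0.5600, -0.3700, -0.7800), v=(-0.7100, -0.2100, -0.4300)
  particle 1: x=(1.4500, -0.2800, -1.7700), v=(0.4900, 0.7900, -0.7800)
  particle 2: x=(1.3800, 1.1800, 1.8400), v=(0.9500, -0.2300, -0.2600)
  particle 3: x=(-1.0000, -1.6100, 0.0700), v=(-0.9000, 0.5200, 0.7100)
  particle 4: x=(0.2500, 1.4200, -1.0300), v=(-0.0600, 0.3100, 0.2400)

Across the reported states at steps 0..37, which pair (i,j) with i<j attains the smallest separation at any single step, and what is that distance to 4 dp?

step 0: x0=(-0.5600, -0.3700, -0.7800) x1=(1.4500, -0.2800, -1.7700) x2=(1.3800, 1.1800, 1.8400) x3=(-1.0000, -1.6100, 0.0700) x4=(0.2500, 1.4200, -1.0300)
step 1: x0=(-0.5817, -0.3758, -0.7932) x1=(1.4651, -0.2536, -1.7940) x2=(1.4099, 1.1708, 1.8285) x3=(-1.0271, -1.5897, 0.0930) x4=(0.2481, 1.4288, -1.0211)
step 2: x0=(-0.5998, -0.3792, -0.8043) x1=(1.4778, -0.2267, -1.8145) x2=(1.4368, 1.1585, 1.8112) x3=(-1.0489, -1.5633, 0.1151) x4=(0.2462, 1.4346, -1.0102)
step 3: x0=(-0.6141, -0.3802, -0.8133) x1=(1.4882, -0.1992, -1.8315) x2=(1.4606, 1.1432, 1.7881) x3=(-1.0652, -1.5307, 0.1361) x4=(0.2444, 1.4374, -0.9974)
step 4: x0=(-0.6246, -0.3789, -0.8203) x1=(1.4962, -0.1712, -1.8448) x2=(1.4812, 1.1249, 1.7593) x3=(-1.0760, -1.4921, 0.1560) x4=(0.2426, 1.4373, -0.9827)
step 5: x0=(-0.6311, -0.3750, -0.8253) x1=(1.5017, -0.1428, -1.8546) x2=(1.4987, 1.1037, 1.7249) x3=(-1.0813, -1.4475, 0.1747) x4=(0.2409, 1.4343, -0.9662)
step 6: x0=(-0.6337, -0.3688, -0.8284) x1=(1.5049, -0.1140, -1.8607) x2=(1.5130, 1.0797, 1.6850) x3=(-1.0810, -1.3972, 0.1921) x4=(0.2394, 1.4284, -0.9478)
step 7: x0=(-0.6324, -0.3601, -0.8296) x1=(1.5055, -0.0848, -1.8632) x2=(1.5241, 1.0530, 1.6398) x3=(-1.0752, -1.3413, 0.2082) x4=(0.2379, 1.4198, -0.9278)
step 8: x0=(-0.6270, -0.3491, -0.8290) x1=(1.5038, -0.0554, -1.8621) x2=(1.5320, 1.0238, 1.5894) x3=(-1.0639, -1.2801, 0.2229) x4=(0.2365, 1.4084, -0.9061)
step 9: x0=(-0.6178, -0.3357, -0.8266) x1=(1.4996, -0.0257, -1.8575) x2=(1.5368, 0.9922, 1.5340) x3=(-1.0473, -1.2138, 0.2361) x4=(0.2352, 1.3945, -0.8829)
step 10: x0=(-0.6046, -0.3201, -0.8227) x1=(1.4930, 0.0042, -1.8494) x2=(1.5385, 0.9583, 1.4739) x3=(-1.0253, -1.1427, 0.2479) x4=(0.2340, 1.3781, -0.8582)
step 11: x0=(-0.5876, -0.3023, -0.8173) x1=(1.4842, 0.0343, -1.8380) x2=(1.5372, 0.9223, 1.4093) x3=(-0.9983, -1.0671, 0.2583) x4=(0.2330, 1.3594, -0.8322)
step 12: x0=(-0.5670, -0.2825, -0.8105) x1=(1.4731, 0.0645, -1.8232) x2=(1.5329, 0.8844, 1.3404) x3=(-0.9663, -0.9873, 0.2672) x4=(0.2321, 1.3385, -0.8049)
step 13: x0=(-0.5428, -0.2607, -0.8025) x1=(1.4598, 0.0948, -1.8052) x2=(1.5258, 0.8448, 1.2674) x3=(-0.9296, -0.9037, 0.2747) x4=(0.2315, 1.3157, -0.7764)
step 14: x0=(-0.5152, -0.2371, -0.7935) x1=(1.4445, 0.1251, -1.7842) x2=(1.5160, 0.8036, 1.1908) x3=(-0.8884, -0.8166, 0.2807) x4=(0.2310, 1.2910, -0.7469)
step 15: x0=(-0.4844, -0.2119, -0.7835) x1=(1.4271, 0.1554, -1.7603) x2=(1.5037, 0.7610, 1.1107) x3=(-0.8430, -0.7264, 0.2854) x4=(0.2307, 1.2646, -0.7165)
step 16: x0=(-0.4506, -0.1852, -0.7728) x1=(1.4080, 0.1857, -1.7336) x2=(1.4889, 0.7171, 1.0276) x3=(-0.7937, -0.6334, 0.2889) x4=(0.2307, 1.2369, -0.6853)
step 17: x0=(-0.4140, -0.1573, -0.7616) x1=(1.3870, 0.2159, -1.7044) x2=(1.4720, 0.6723, 0.9416) x3=(-0.7408, -0.5381, 0.2911) x4=(0.2309, 1.2079, -0.6533)
step 18: x0=(-0.3748, -0.1282, -0.7499) x1=(1.3645, 0.2461, -1.6727) x2=(1.4530, 0.6266, 0.8532) x3=(-0.6846, -0.4408, 0.2922) x4=(0.2314, 1.1779, -0.6208)
step 19: x0=(-0.3334, -0.0984, -0.7381) x1=(1.3405, 0.2762, -1.6388) x2=(1.4323, 0.5802, 0.7626) x3=(-0.6254, -0.3418, 0.2923) x4=(0.2322, 1.1471, -0.5879)
step 20: x0=(-0.2900, -0.0679, -0.7262) x1=(1.3151, 0.3062, -1.6028) x2=(1.4100, 0.5332, 0.6703) x3=(-0.5637, -0.2416, 0.2915) x4=(0.2333, 1.1158, -0.5545)
step 21: x0=(-0.2450, -0.0371, -0.7145) x1=(1.2886, 0.3360, -1.5651) x2=(1.3863, 0.4859, 0.5764) x3=(-0.4999, -0.1404, 0.2900) x4=(0.2346, 1.0842, -0.5210)
step 22: x0=(-0.1985, -0.0061, -0.7032) x1=(1.2611, 0.3657, -1.5258) x2=(1.3616, 0.4383, 0.4813) x3=(-0.4342, -0.0385, 0.2879) x4=(0.2363, 1.0525, -0.4872)
step 23: x0=(-0.1510, 0.0247, -0.6923) x1=(1.2327, 0.3953, -1.4852) x2=(1.3360, 0.3905, 0.3854) x3=(-0.3671, 0.0637, 0.2854) x4=(0.2382, 1.0209, -0.4534)
step 24: x0=(-0.1027, 0.0550, -0.6821) x1=(1.2035, 0.4248, -1.4435) x2=(1.3098, 0.3426, 0.2888) x3=(-0.2990, 0.1662, 0.2826) x4=(0.2404, 0.9897, -0.4197)
step 25: x0=(-0.0541, 0.0847, -0.6728) x1=(1.1739, 0.4542, -1.4009) x2=(1.2833, 0.2947, 0.1919) x3=(-0.2301, 0.2686, 0.2799) x4=(0.2429, 0.9591, -0.3860)
step 26: x0=(-0.0053, 0.1135, -0.6643) x1=(1.1438, 0.4835, -1.3577) x2=(1.2567, 0.2467, 0.0948) x3=(-0.1609, 0.3708, 0.2774) x4=(0.2457, 0.9293, -0.3524)
step 27: x0=(0.0432, 0.1412, -0.6569) x1=(1.1134, 0.5128, -1.3141) x2=(1.2303, 0.1986, -0.0022) x3=(-0.0917, 0.4729, 0.2753) x4=(0.2487, 0.9004, -0.3191)
step 28: x0=(0.0912, 0.1676, -0.6507) x1=(1.0829, 0.5421, -1.2704) x2=(1.2042, 0.1504, -0.0991) x3=(-0.0226, 0.5746, 0.2740) x4=(0.2518, 0.8726, -0.2860)
step 29: x0=(0.1383, 0.1926, -0.6456) x1=(1.0525, 0.5715, -1.2268) x2=(1.1786, 0.1020, -0.1956) x3=(0.0462, 0.6763, 0.2738) x4=(0.2552, 0.8459, -0.2531)
step 30: x0=(0.1844, 0.2160, -0.6417) x1=(1.0221, 0.6012, -1.1835) x2=(1.1536, 0.0531, -0.2918) x3=(0.1146, 0.7778, 0.2749) x4=(0.2586, 0.8203, -0.2206)
step 31: x0=(0.2292, 0.2380, -0.6390) x1=(0.9920, 0.6311, -1.1406) x2=(1.1292, 0.0039, -0.3876) x3=(0.1827, 0.8796, 0.2774) x4=(0.2620, 0.7955, -0.1884)
step 32: x0=(0.2725, 0.2585, -0.6375) x1=(0.9622, 0.6615, -1.0983) x2=(1.1056, -0.0460, -0.4830) x3=(0.2506, 0.9819, 0.2816) x4=(0.2652, 0.7715, -0.1564)
step 33: x0=(0.3142, 0.2776, -0.6369) x1=(0.9329, 0.6924, -1.0566) x2=(1.0826, -0.0965, -0.5780) x3=(0.3186, 1.0850, 0.2871) x4=(0.2681, 0.7477, -0.1245)
step 34: x0=(0.3542, 0.2955, -0.6372) x1=(0.9039, 0.7240, -1.0157) x2=(1.0602, -0.1476, -0.6727) x3=(0.3869, 1.1889, 0.2938) x4=(0.2705, 0.7241, -0.0924)
step 35: x0=(0.3927, 0.3123, -0.6381) x1=(0.8755, 0.7563, -0.9754) x2=(1.0384, -0.1994, -0.7672) x3=(0.4557, 1.2936, 0.3011) x4=(0.2724, 0.7004, -0.0598)
step 36: x0=(0.4298, 0.3282, -0.6395) x1=(0.8477, 0.7895, -0.9359) x2=(1.0170, -0.2517, -0.8615) x3=(0.5249, 1.3988, 0.3088) x4=(0.2737, 0.6765, -0.0267)
step 37: x0=(0.4656, 0.3433, -0.6412) x1=(0.8204, 0.8235, -0.8969) x2=(0.9960, -0.3043, -0.9556) x3=(0.5945, 1.5042, 0.3164) x4=(0.2744, 0.6524, 0.0072)

pair (3,4), distance 0.4799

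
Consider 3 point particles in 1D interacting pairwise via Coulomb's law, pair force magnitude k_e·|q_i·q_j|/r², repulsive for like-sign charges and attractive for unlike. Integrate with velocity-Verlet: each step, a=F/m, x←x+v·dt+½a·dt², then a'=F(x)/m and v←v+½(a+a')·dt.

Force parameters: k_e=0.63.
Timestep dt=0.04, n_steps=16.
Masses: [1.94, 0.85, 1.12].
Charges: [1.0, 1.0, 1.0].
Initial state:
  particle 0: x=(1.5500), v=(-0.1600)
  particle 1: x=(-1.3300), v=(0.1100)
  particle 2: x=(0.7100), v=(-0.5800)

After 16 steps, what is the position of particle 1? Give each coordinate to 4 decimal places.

step 0: x0=(1.5500) x1=(-1.3300) x2=(0.7100)
step 1: x0=(1.5440) x1=(-1.3258) x2=(0.6863)
step 2: x0=(1.5388) x1=(-1.3221) x2=(0.6615)
step 3: x0=(1.5343) x1=(-1.3188) x2=(0.6359)
step 4: x0=(1.5305) x1=(-1.3159) x2=(0.6093)
step 5: x0=(1.5274) x1=(-1.3135) x2=(0.5819)
step 6: x0=(1.5249) x1=(-1.3116) x2=(0.5538)
step 7: x0=(1.5231) x1=(-1.3102) x2=(0.5250)
step 8: x0=(1.5218) x1=(-1.3093) x2=(0.4955)
step 9: x0=(1.5211) x1=(-1.3089) x2=(0.4655)
step 10: x0=(1.5209) x1=(-1.3090) x2=(0.4350)
step 11: x0=(1.5213) x1=(-1.3097) x2=(0.4039)
step 12: x0=(1.5221) x1=(-1.3109) x2=(0.3725)
step 13: x0=(1.5234) x1=(-1.3127) x2=(0.3407)
step 14: x0=(1.5251) x1=(-1.3150) x2=(0.3086)
step 15: x0=(1.5272) x1=(-1.3180) x2=(0.2762)
step 16: x0=(1.5297) x1=(-1.3215) x2=(0.2436)

(-1.3215)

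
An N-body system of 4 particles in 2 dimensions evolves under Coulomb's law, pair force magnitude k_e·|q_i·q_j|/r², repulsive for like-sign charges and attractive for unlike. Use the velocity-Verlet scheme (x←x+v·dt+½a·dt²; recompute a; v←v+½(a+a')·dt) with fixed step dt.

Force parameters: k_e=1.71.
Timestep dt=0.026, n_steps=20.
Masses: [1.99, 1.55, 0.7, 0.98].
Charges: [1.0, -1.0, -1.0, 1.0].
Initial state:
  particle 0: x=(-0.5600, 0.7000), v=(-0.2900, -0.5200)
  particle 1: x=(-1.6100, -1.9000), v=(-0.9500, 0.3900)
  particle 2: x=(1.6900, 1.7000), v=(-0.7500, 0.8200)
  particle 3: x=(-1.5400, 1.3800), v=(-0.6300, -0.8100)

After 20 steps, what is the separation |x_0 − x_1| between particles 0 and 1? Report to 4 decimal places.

step 0: x0=(-0.5600, 0.7000) x1=(-1.6100, -1.9000) x2=(1.6900, 1.7000) x3=(-1.5400, 1.3800)
step 1: x0=(-0.5673, 0.6863) x1=(-1.6347, -1.8898) x2=(1.6703, 1.7213) x3=(-1.5567, 1.3591)
step 2: x0=(-0.5743, 0.6724) x1=(-1.6594, -1.8794) x2=(1.6503, 1.7425) x3=(-1.5739, 1.3386)
step 3: x0=(-0.5808, 0.6583) x1=(-1.6840, -1.8690) x2=(1.6299, 1.7636) x3=(-1.5917, 1.3185)
step 4: x0=(-0.5870, 0.6439) x1=(-1.7087, -1.8583) x2=(1.6092, 1.7846) x3=(-1.6101, 1.2986)
step 5: x0=(-0.5928, 0.6292) x1=(-1.7333, -1.8476) x2=(1.5881, 1.8056) x3=(-1.6290, 1.2792)
step 6: x0=(-0.5982, 0.6144) x1=(-1.7579, -1.8367) x2=(1.5666, 1.8264) x3=(-1.6486, 1.2600)
step 7: x0=(-0.6032, 0.5993) x1=(-1.7824, -1.8256) x2=(1.5449, 1.8471) x3=(-1.6686, 1.2411)
step 8: x0=(-0.6079, 0.5839) x1=(-1.8070, -1.8144) x2=(1.5228, 1.8677) x3=(-1.6892, 1.2226)
step 9: x0=(-0.6122, 0.5684) x1=(-1.8315, -1.8031) x2=(1.5003, 1.8882) x3=(-1.7104, 1.2043)
step 10: x0=(-0.6162, 0.5527) x1=(-1.8559, -1.7915) x2=(1.4775, 1.9085) x3=(-1.7321, 1.1862)
step 11: x0=(-0.6198, 0.5367) x1=(-1.8804, -1.7799) x2=(1.4544, 1.9288) x3=(-1.7543, 1.1684)
step 12: x0=(-0.6230, 0.5206) x1=(-1.9048, -1.7681) x2=(1.4310, 1.9489) x3=(-1.7770, 1.1508)
step 13: x0=(-0.6259, 0.5043) x1=(-1.9292, -1.7561) x2=(1.4073, 1.9688) x3=(-1.8002, 1.1335)
step 14: x0=(-0.6286, 0.4878) x1=(-1.9535, -1.7439) x2=(1.3832, 1.9887) x3=(-1.8240, 1.1163)
step 15: x0=(-0.6309, 0.4712) x1=(-1.9778, -1.7316) x2=(1.3588, 2.0083) x3=(-1.8481, 1.0994)
step 16: x0=(-0.6329, 0.4544) x1=(-2.0020, -1.7192) x2=(1.3342, 2.0278) x3=(-1.8728, 1.0826)
step 17: x0=(-0.6346, 0.4374) x1=(-2.0262, -1.7065) x2=(1.3092, 2.0472) x3=(-1.8979, 1.0659)
step 18: x0=(-0.6360, 0.4203) x1=(-2.0504, -1.6937) x2=(1.2839, 2.0664) x3=(-1.9234, 1.0494)
step 19: x0=(-0.6371, 0.4031) x1=(-2.0745, -1.6807) x2=(1.2584, 2.0855) x3=(-1.9494, 1.0331)
step 20: x0=(-0.6380, 0.3857) x1=(-2.0986, -1.6676) x2=(1.2325, 2.1043) x3=(-1.9758, 1.0168)

2.5197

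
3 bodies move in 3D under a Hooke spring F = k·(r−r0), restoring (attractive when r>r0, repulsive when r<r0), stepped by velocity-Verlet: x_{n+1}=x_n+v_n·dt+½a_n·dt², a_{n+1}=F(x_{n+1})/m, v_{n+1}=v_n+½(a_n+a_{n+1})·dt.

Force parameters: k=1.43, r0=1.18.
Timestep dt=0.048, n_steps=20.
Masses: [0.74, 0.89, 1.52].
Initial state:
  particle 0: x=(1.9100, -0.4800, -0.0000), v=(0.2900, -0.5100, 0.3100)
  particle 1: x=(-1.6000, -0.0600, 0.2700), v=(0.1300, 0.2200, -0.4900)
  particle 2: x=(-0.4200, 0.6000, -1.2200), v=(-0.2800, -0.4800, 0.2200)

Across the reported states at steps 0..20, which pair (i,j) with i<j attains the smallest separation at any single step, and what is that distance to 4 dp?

pair (1,2), distance 0.3908

step 0: x0=(1.9100, -0.4800, -0.0000) x1=(-1.6000, -0.0600, 0.2700) x2=(-0.4200, 0.6000, -1.2200)
step 1: x0=(1.9157, -0.5024, 0.0137) x1=(-1.5885, -0.0495, 0.2450) x2=(-0.4325, 0.5760, -1.2080)
step 2: x0=(1.9048, -0.5207, 0.0249) x1=(-1.5667, -0.0391, 0.2173) x2=(-0.4430, 0.5500, -1.1932)
step 3: x0=(1.8775, -0.5348, 0.0335) x1=(-1.5348, -0.0291, 0.1872) x2=(-0.4514, 0.5223, -1.1757)
step 4: x0=(1.8342, -0.5446, 0.0393) x1=(-1.4931, -0.0196, 0.1548) x2=(-0.4578, 0.4927, -1.1556)
step 5: x0=(1.7754, -0.5503, 0.0425) x1=(-1.4422, -0.0108, 0.1207) x2=(-0.4619, 0.4615, -1.1331)
step 6: x0=(1.7018, -0.5519, 0.0429) x1=(-1.3826, -0.0027, 0.0850) x2=(-0.4640, 0.4288, -1.1084)
step 7: x0=(1.6143, -0.5495, 0.0406) x1=(-1.3151, 0.0045, 0.0481) x2=(-0.4639, 0.3947, -1.0816)
step 8: x0=(1.5140, -0.5434, 0.0356) x1=(-1.2404, 0.0107, 0.0104) x2=(-0.4618, 0.3593, -1.0531)
step 9: x0=(1.4020, -0.5338, 0.0281) x1=(-1.1594, 0.0159, -0.0278) x2=(-0.4578, 0.3228, -1.0230)
step 10: x0=(1.2797, -0.5210, 0.0182) x1=(-1.0730, 0.0201, -0.0661) x2=(-0.4518, 0.2853, -0.9917)
step 11: x0=(1.1486, -0.5053, 0.0060) x1=(-0.9823, 0.0232, -0.1041) x2=(-0.4441, 0.2471, -0.9595)
step 12: x0=(1.0101, -0.4872, -0.0082) x1=(-0.8881, 0.0253, -0.1415) x2=(-0.4348, 0.2083, -0.9267)
step 13: x0=(0.8660, -0.4670, -0.0241) x1=(-0.7917, 0.0264, -0.1779) x2=(-0.4241, 0.1690, -0.8936)
step 14: x0=(0.7177, -0.4453, -0.0414) x1=(-0.6938, 0.0267, -0.2130) x2=(-0.4123, 0.1294, -0.8606)
step 15: x0=(0.5670, -0.4225, -0.0596) x1=(-0.5955, 0.0264, -0.2463) x2=(-0.3995, 0.0898, -0.8282)
step 16: x0=(0.4155, -0.3994, -0.0783) x1=(-0.4976, 0.0258, -0.2776) x2=(-0.3860, 0.0501, -0.7967)
step 17: x0=(0.2646, -0.3766, -0.0968) x1=(-0.4008, 0.0253, -0.3067) x2=(-0.3723, 0.0105, -0.7666)
step 18: x0=(0.1156, -0.3549, -0.1143) x1=(-0.3052, 0.0256, -0.3336) x2=(-0.3587, -0.0290, -0.7384)
step 19: x0=(-0.0308, -0.3354, -0.1298) x1=(-0.2107, 0.0276, -0.3583) x2=(-0.3458, -0.0684, -0.7123)
step 20: x0=(-0.1750, -0.3191, -0.1421) x1=(-0.1163, 0.0324, -0.3818) x2=(-0.3339, -0.1079, -0.6885)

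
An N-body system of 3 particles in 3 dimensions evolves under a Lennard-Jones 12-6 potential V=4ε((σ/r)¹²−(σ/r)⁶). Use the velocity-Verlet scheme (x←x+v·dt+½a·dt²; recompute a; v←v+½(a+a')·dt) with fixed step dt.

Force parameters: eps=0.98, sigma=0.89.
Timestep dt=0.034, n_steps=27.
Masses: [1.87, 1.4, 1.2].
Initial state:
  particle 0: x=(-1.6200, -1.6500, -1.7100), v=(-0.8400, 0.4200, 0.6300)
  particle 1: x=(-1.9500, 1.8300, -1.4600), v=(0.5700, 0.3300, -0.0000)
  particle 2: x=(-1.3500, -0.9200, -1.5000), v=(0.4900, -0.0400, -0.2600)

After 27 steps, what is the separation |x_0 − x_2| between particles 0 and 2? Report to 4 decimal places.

step 0: x0=(-1.6200, -1.6500, -1.7100) x1=(-1.9500, 1.8300, -1.4600) x2=(-1.3500, -0.9200, -1.5000)
step 1: x0=(-1.6629, -1.6745, -1.6997) x1=(-1.9306, 1.8412, -1.4600) x2=(-1.3110, -0.8610, -1.4915)
step 2: x0=(-1.7098, -1.7082, -1.6918) x1=(-1.9112, 1.8524, -1.4600) x2=(-1.2658, -0.7875, -1.4792)
step 3: x0=(-1.7562, -1.7409, -1.6837) x1=(-1.8919, 1.8636, -1.4600) x2=(-1.2214, -0.7157, -1.4674)
step 4: x0=(-1.8019, -1.7722, -1.6753) x1=(-1.8725, 1.8748, -1.4600) x2=(-1.1780, -0.6459, -1.4560)
step 5: x0=(-1.8472, -1.8028, -1.6667) x1=(-1.8531, 1.8860, -1.4600) x2=(-1.1352, -0.5772, -1.4448)
step 6: x0=(-1.8922, -1.8330, -1.6580) x1=(-1.8337, 1.8971, -1.4600) x2=(-1.0929, -0.5092, -1.4337)
step 7: x0=(-1.9371, -1.8629, -1.6493) x1=(-1.8143, 1.9083, -1.4600) x2=(-1.0509, -0.4416, -1.4227)
step 8: x0=(-1.9819, -1.8927, -1.6406) x1=(-1.7949, 1.9194, -1.4600) x2=(-1.0089, -0.3742, -1.4118)
step 9: x0=(-2.0266, -1.9224, -1.6319) x1=(-1.7755, 1.9305, -1.4600) x2=(-0.9671, -0.3070, -1.4008)
step 10: x0=(-2.0713, -1.9520, -1.6232) x1=(-1.7561, 1.9416, -1.4600) x2=(-0.9253, -0.2398, -1.3899)
step 11: x0=(-2.1160, -1.9816, -1.6144) x1=(-1.7366, 1.9527, -1.4600) x2=(-0.8836, -0.1726, -1.3790)
step 12: x0=(-2.1607, -2.0112, -1.6057) x1=(-1.7172, 1.9637, -1.4600) x2=(-0.8419, -0.1054, -1.3681)
step 13: x0=(-2.2053, -2.0407, -1.5969) x1=(-1.6977, 1.9747, -1.4600) x2=(-0.8003, -0.0382, -1.3572)
step 14: x0=(-2.2499, -2.0702, -1.5882) x1=(-1.6783, 1.9857, -1.4600) x2=(-0.7587, 0.0290, -1.3463)
step 15: x0=(-2.2946, -2.0998, -1.5794) x1=(-1.6588, 1.9966, -1.4600) x2=(-0.7171, 0.0963, -1.3354)
step 16: x0=(-2.3392, -2.1293, -1.5707) x1=(-1.6393, 2.0075, -1.4600) x2=(-0.6755, 0.1636, -1.3245)
step 17: x0=(-2.3838, -2.1588, -1.5620) x1=(-1.6198, 2.0183, -1.4600) x2=(-0.6340, 0.2309, -1.3136)
step 18: x0=(-2.4285, -2.1883, -1.5532) x1=(-1.6002, 2.0291, -1.4599) x2=(-0.5925, 0.2983, -1.3027)
step 19: x0=(-2.4731, -2.2179, -1.5445) x1=(-1.5806, 2.0398, -1.4599) x2=(-0.5511, 0.3658, -1.2918)
step 20: x0=(-2.5177, -2.2474, -1.5357) x1=(-1.5610, 2.0505, -1.4599) x2=(-0.5097, 0.4333, -1.2810)
step 21: x0=(-2.5623, -2.2769, -1.5270) x1=(-1.5413, 2.0611, -1.4598) x2=(-0.4684, 0.5010, -1.2701)
step 22: x0=(-2.6069, -2.3064, -1.5182) x1=(-1.5215, 2.0715, -1.4598) x2=(-0.4271, 0.5687, -1.2593)
step 23: x0=(-2.6516, -2.3359, -1.5095) x1=(-1.5017, 2.0819, -1.4597) x2=(-0.3859, 0.6365, -1.2484)
step 24: x0=(-2.6962, -2.3654, -1.5007) x1=(-1.4818, 2.0922, -1.4597) x2=(-0.3448, 0.7045, -1.2376)
step 25: x0=(-2.7408, -2.3949, -1.4920) x1=(-1.4618, 2.1024, -1.4596) x2=(-0.3039, 0.7726, -1.2268)
step 26: x0=(-2.7854, -2.4244, -1.4832) x1=(-1.4417, 2.1124, -1.4594) x2=(-0.2630, 0.8409, -1.2161)
step 27: x0=(-2.8300, -2.4539, -1.4745) x1=(-1.4215, 2.1223, -1.4593) x2=(-0.2223, 0.9093, -1.2053)

4.2642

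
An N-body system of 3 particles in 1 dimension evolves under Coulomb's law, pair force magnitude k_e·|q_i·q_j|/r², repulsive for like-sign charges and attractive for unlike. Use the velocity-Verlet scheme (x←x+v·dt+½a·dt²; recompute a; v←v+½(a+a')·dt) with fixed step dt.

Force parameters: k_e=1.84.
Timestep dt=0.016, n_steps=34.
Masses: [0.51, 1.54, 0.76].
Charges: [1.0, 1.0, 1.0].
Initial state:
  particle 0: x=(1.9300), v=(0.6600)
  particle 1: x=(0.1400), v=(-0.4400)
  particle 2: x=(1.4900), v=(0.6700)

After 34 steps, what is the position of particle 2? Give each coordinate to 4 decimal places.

(1.2338)

step 0: x0=(1.9300) x1=(0.1400) x2=(1.4900)
step 1: x0=(1.9431) x1=(0.1328) x2=(1.4993)
step 2: x0=(1.9612) x1=(0.1254) x2=(1.5058)
step 3: x0=(1.9839) x1=(0.1177) x2=(1.5096)
step 4: x0=(2.0111) x1=(0.1098) x2=(1.5110)
step 5: x0=(2.0422) x1=(0.1016) x2=(1.5102)
step 6: x0=(2.0768) x1=(0.0932) x2=(1.5075)
step 7: x0=(2.1145) x1=(0.0846) x2=(1.5032)
step 8: x0=(2.1549) x1=(0.0757) x2=(1.4976)
step 9: x0=(2.1977) x1=(0.0667) x2=(1.4909)
step 10: x0=(2.2425) x1=(0.0574) x2=(1.4832)
step 11: x0=(2.2890) x1=(0.0478) x2=(1.4748)
step 12: x0=(2.3372) x1=(0.0381) x2=(1.4657)
step 13: x0=(2.3868) x1=(0.0282) x2=(1.4561)
step 14: x0=(2.4376) x1=(0.0180) x2=(1.4461)
step 15: x0=(2.4895) x1=(0.0077) x2=(1.4357)
step 16: x0=(2.5423) x1=(-0.0028) x2=(1.4252)
step 17: x0=(2.5961) x1=(-0.0136) x2=(1.4144)
step 18: x0=(2.6506) x1=(-0.0245) x2=(1.4035)
step 19: x0=(2.7059) x1=(-0.0356) x2=(1.3925)
step 20: x0=(2.7619) x1=(-0.0469) x2=(1.3814)
step 21: x0=(2.8184) x1=(-0.0584) x2=(1.3703)
step 22: x0=(2.8755) x1=(-0.0701) x2=(1.3592)
step 23: x0=(2.9331) x1=(-0.0820) x2=(1.3482)
step 24: x0=(2.9911) x1=(-0.0941) x2=(1.3372)
step 25: x0=(3.0496) x1=(-0.1063) x2=(1.3263)
step 26: x0=(3.1085) x1=(-0.1187) x2=(1.3155)
step 27: x0=(3.1678) x1=(-0.1313) x2=(1.3047)
step 28: x0=(3.2274) x1=(-0.1441) x2=(1.2942)
step 29: x0=(3.2874) x1=(-0.1570) x2=(1.2837)
step 30: x0=(3.3477) x1=(-0.1702) x2=(1.2734)
step 31: x0=(3.4082) x1=(-0.1835) x2=(1.2632)
step 32: x0=(3.4691) x1=(-0.1969) x2=(1.2532)
step 33: x0=(3.5301) x1=(-0.2106) x2=(1.2434)
step 34: x0=(3.5915) x1=(-0.2244) x2=(1.2338)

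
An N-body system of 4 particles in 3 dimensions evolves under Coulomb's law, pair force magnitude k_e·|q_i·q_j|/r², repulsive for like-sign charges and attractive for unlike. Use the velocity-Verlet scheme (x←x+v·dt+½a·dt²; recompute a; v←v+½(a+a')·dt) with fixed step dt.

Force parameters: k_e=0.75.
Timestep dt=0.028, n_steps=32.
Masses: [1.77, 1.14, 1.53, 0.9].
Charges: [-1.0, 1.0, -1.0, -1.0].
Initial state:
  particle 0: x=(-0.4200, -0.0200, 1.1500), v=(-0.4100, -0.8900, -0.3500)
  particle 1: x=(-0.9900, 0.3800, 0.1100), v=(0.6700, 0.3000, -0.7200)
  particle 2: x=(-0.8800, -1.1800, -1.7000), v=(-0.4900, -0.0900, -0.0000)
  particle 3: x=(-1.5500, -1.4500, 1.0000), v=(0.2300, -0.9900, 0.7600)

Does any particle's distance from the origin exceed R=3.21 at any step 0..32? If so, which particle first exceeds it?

step 0: x0=(-0.4200, -0.0200, 1.1500) x1=(-0.9900, 0.3800, 0.1100) x2=(-0.8800, -1.1800, -1.7000) x3=(-1.5500, -1.4500, 1.0000)
step 1: x0=(-0.4315, -0.0448, 1.1401) x1=(-0.9712, 0.3883, 0.0900) x2=(-0.8937, -1.1825, -1.7000) x3=(-1.5436, -1.4777, 1.0213)
step 2: x0=(-0.4430, -0.0695, 1.1301) x1=(-0.9522, 0.3963, 0.0702) x2=(-0.9074, -1.1850, -1.7001) x3=(-1.5373, -1.5055, 1.0426)
step 3: x0=(-0.4545, -0.0940, 1.1200) x1=(-0.9332, 0.4040, 0.0507) x2=(-0.9211, -1.1874, -1.7001) x3=(-1.5311, -1.5334, 1.0639)
step 4: x0=(-0.4661, -0.1184, 1.1097) x1=(-0.9141, 0.4115, 0.0314) x2=(-0.9349, -1.1898, -1.7003) x3=(-1.5251, -1.5612, 1.0852)
step 5: x0=(-0.4776, -0.1425, 1.0993) x1=(-0.8949, 0.4186, 0.0123) x2=(-0.9486, -1.1922, -1.7004) x3=(-1.5191, -1.5892, 1.1065)
step 6: x0=(-0.4892, -0.1665, 1.0887) x1=(-0.8756, 0.4255, -0.0065) x2=(-0.9623, -1.1945, -1.7006) x3=(-1.5132, -1.6173, 1.1279)
step 7: x0=(-0.5007, -0.1903, 1.0781) x1=(-0.8562, 0.4322, -0.0251) x2=(-0.9760, -1.1967, -1.7008) x3=(-1.5075, -1.6454, 1.1493)
step 8: x0=(-0.5123, -0.2138, 1.0673) x1=(-0.8368, 0.4385, -0.0435) x2=(-0.9896, -1.1990, -1.7011) x3=(-1.5018, -1.6736, 1.1707)
step 9: x0=(-0.5238, -0.2372, 1.0563) x1=(-0.8174, 0.4446, -0.0616) x2=(-1.0033, -1.2012, -1.7013) x3=(-1.4962, -1.7020, 1.1921)
step 10: x0=(-0.5352, -0.2604, 1.0452) x1=(-0.7979, 0.4504, -0.0795) x2=(-1.0170, -1.2033, -1.7016) x3=(-1.4908, -1.7304, 1.2136)
step 11: x0=(-0.5467, -0.2835, 1.0341) x1=(-0.7784, 0.4559, -0.0973) x2=(-1.0307, -1.2054, -1.7020) x3=(-1.4854, -1.7589, 1.2351)
step 12: x0=(-0.5581, -0.3063, 1.0227) x1=(-0.7588, 0.4612, -0.1148) x2=(-1.0444, -1.2075, -1.7024) x3=(-1.4802, -1.7876, 1.2567)
step 13: x0=(-0.5695, -0.3289, 1.0113) x1=(-0.7393, 0.4662, -0.1322) x2=(-1.0580, -1.2095, -1.7028) x3=(-1.4750, -1.8164, 1.2784)
step 14: x0=(-0.5808, -0.3513, 0.9998) x1=(-0.7198, 0.4709, -0.1493) x2=(-1.0717, -1.2115, -1.7032) x3=(-1.4700, -1.8453, 1.3000)
step 15: x0=(-0.5921, -0.3735, 0.9881) x1=(-0.7002, 0.4753, -0.1663) x2=(-1.0853, -1.2134, -1.7037) x3=(-1.4650, -1.8743, 1.3218)
step 16: x0=(-0.6034, -0.3955, 0.9763) x1=(-0.6807, 0.4794, -0.1832) x2=(-1.0990, -1.2153, -1.7042) x3=(-1.4601, -1.9034, 1.3436)
step 17: x0=(-0.6146, -0.4173, 0.9644) x1=(-0.6612, 0.4833, -0.1998) x2=(-1.1126, -1.2171, -1.7048) x3=(-1.4553, -1.9327, 1.3655)
step 18: x0=(-0.6257, -0.4390, 0.9525) x1=(-0.6417, 0.4870, -0.2163) x2=(-1.1262, -1.2189, -1.7054) x3=(-1.4506, -1.9621, 1.3875)
step 19: x0=(-0.6368, -0.4604, 0.9404) x1=(-0.6223, 0.4903, -0.2327) x2=(-1.1398, -1.2206, -1.7060) x3=(-1.4460, -1.9917, 1.4095)
step 20: x0=(-0.6478, -0.4816, 0.9282) x1=(-0.6029, 0.4935, -0.2489) x2=(-1.1534, -1.2223, -1.7067) x3=(-1.4415, -2.0213, 1.4316)
step 21: x0=(-0.6588, -0.5027, 0.9159) x1=(-0.5835, 0.4963, -0.2650) x2=(-1.1670, -1.2240, -1.7074) x3=(-1.4370, -2.0511, 1.4538)
step 22: x0=(-0.6697, -0.5236, 0.9035) x1=(-0.5642, 0.4989, -0.2809) x2=(-1.1806, -1.2255, -1.7081) x3=(-1.4326, -2.0811, 1.4760)
step 23: x0=(-0.6806, -0.5442, 0.8910) x1=(-0.5450, 0.5013, -0.2967) x2=(-1.1941, -1.2271, -1.7089) x3=(-1.4283, -2.1112, 1.4984)
step 24: x0=(-0.6914, -0.5648, 0.8785) x1=(-0.5258, 0.5034, -0.3124) x2=(-1.2077, -1.2286, -1.7097) x3=(-1.4240, -2.1414, 1.5208)
step 25: x0=(-0.7021, -0.5851, 0.8658) x1=(-0.5066, 0.5053, -0.3280) x2=(-1.2212, -1.2300, -1.7105) x3=(-1.4198, -2.1717, 1.5434)
step 26: x0=(-0.7128, -0.6052, 0.8531) x1=(-0.4876, 0.5070, -0.3435) x2=(-1.2347, -1.2314, -1.7114) x3=(-1.4157, -2.2022, 1.5660)
step 27: x0=(-0.7234, -0.6252, 0.8403) x1=(-0.4686, 0.5084, -0.3588) x2=(-1.2482, -1.2328, -1.7124) x3=(-1.4116, -2.2328, 1.5887)
step 28: x0=(-0.7340, -0.6450, 0.8274) x1=(-0.4496, 0.5096, -0.3741) x2=(-1.2617, -1.2340, -1.7133) x3=(-1.4076, -2.2635, 1.6115)
step 29: x0=(-0.7445, -0.6646, 0.8144) x1=(-0.4308, 0.5105, -0.3893) x2=(-1.2752, -1.2353, -1.7143) x3=(-1.4036, -2.2943, 1.6344)
step 30: x0=(-0.7549, -0.6841, 0.8014) x1=(-0.4120, 0.5112, -0.4043) x2=(-1.2887, -1.2365, -1.7154) x3=(-1.3997, -2.3253, 1.6574)
step 31: x0=(-0.7653, -0.7034, 0.7883) x1=(-0.3933, 0.5118, -0.4193) x2=(-1.3021, -1.2376, -1.7165) x3=(-1.3958, -2.3564, 1.6805)
step 32: x0=(-0.7756, -0.7226, 0.7751) x1=(-0.3747, 0.5121, -0.4342) x2=(-1.3156, -1.2387, -1.7176) x3=(-1.3920, -2.3876, 1.7037)

yes, particle 3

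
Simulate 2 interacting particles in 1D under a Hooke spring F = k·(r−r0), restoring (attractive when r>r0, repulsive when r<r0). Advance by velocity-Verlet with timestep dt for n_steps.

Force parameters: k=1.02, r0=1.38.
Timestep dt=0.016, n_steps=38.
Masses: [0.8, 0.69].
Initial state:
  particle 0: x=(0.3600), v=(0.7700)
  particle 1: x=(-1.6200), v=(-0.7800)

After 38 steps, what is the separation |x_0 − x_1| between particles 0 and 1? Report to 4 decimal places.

step 0: x0=(0.3600) x1=(-1.6200)
step 1: x0=(0.3722) x1=(-1.6324)
step 2: x0=(0.3842) x1=(-1.6445)
step 3: x0=(0.3960) x1=(-1.6564)
step 4: x0=(0.4076) x1=(-1.6680)
step 5: x0=(0.4190) x1=(-1.6794)
step 6: x0=(0.4301) x1=(-1.6905)
step 7: x0=(0.4410) x1=(-1.7013)
step 8: x0=(0.4516) x1=(-1.7118)
step 9: x0=(0.4620) x1=(-1.7220)
step 10: x0=(0.4721) x1=(-1.7320)
step 11: x0=(0.4820) x1=(-1.7416)
step 12: x0=(0.4916) x1=(-1.7509)
step 13: x0=(0.5008) x1=(-1.7598)
step 14: x0=(0.5098) x1=(-1.7685)
step 15: x0=(0.5186) x1=(-1.7768)
step 16: x0=(0.5270) x1=(-1.7847)
step 17: x0=(0.5351) x1=(-1.7923)
step 18: x0=(0.5429) x1=(-1.7996)
step 19: x0=(0.5504) x1=(-1.8064)
step 20: x0=(0.5575) x1=(-1.8129)
step 21: x0=(0.5644) x1=(-1.8191)
step 22: x0=(0.5709) x1=(-1.8248)
step 23: x0=(0.5771) x1=(-1.8302)
step 24: x0=(0.5829) x1=(-1.8352)
step 25: x0=(0.5884) x1=(-1.8397)
step 26: x0=(0.5936) x1=(-1.8439)
step 27: x0=(0.5984) x1=(-1.8477)
step 28: x0=(0.6029) x1=(-1.8511)
step 29: x0=(0.6070) x1=(-1.8541)
step 30: x0=(0.6108) x1=(-1.8566)
step 31: x0=(0.6142) x1=(-1.8588)
step 32: x0=(0.6172) x1=(-1.8605)
step 33: x0=(0.6199) x1=(-1.8619)
step 34: x0=(0.6223) x1=(-1.8628)
step 35: x0=(0.6243) x1=(-1.8633)
step 36: x0=(0.6259) x1=(-1.8633)
step 37: x0=(0.6271) x1=(-1.8630)
step 38: x0=(0.6280) x1=(-1.8622)

2.4903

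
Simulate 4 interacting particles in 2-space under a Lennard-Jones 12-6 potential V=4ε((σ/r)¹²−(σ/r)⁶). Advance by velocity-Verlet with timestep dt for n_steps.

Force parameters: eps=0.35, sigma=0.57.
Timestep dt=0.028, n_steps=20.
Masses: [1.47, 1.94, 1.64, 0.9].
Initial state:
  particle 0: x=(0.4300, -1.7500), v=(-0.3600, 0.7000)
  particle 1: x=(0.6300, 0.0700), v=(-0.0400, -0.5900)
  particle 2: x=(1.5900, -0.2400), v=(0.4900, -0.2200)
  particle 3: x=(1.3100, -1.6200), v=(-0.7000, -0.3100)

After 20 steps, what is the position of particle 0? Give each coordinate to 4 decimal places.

step 0: x0=(0.4300, -1.7500) x1=(0.6300, 0.0700) x2=(1.5900, -0.2400) x3=(1.3100, -1.6200)
step 1: x0=(0.4201, -1.7304) x1=(0.6289, 0.0535) x2=(1.6037, -0.2461) x3=(1.2902, -1.6287)
step 2: x0=(0.4105, -1.7107) x1=(0.6279, 0.0369) x2=(1.6172, -0.2523) x3=(1.2698, -1.6374)
step 3: x0=(0.4012, -1.6910) x1=(0.6271, 0.0203) x2=(1.6307, -0.2584) x3=(1.2488, -1.6462)
step 4: x0=(0.3924, -1.6713) x1=(0.6262, 0.0037) x2=(1.6440, -0.2645) x3=(1.2272, -1.6550)
step 5: x0=(0.3840, -1.6515) x1=(0.6255, -0.0130) x2=(1.6573, -0.2706) x3=(1.2049, -1.6638)
step 6: x0=(0.3760, -1.6318) x1=(0.6248, -0.0297) x2=(1.6704, -0.2766) x3=(1.1819, -1.6725)
step 7: x0=(0.3686, -1.6121) x1=(0.6242, -0.0463) x2=(1.6835, -0.2827) x3=(1.1580, -1.6812)
step 8: x0=(0.3618, -1.5924) x1=(0.6237, -0.0631) x2=(1.6965, -0.2888) x3=(1.1331, -1.6897)
step 9: x0=(0.3555, -1.5728) x1=(0.6232, -0.0798) x2=(1.7095, -0.2948) x3=(1.1073, -1.6982)
step 10: x0=(0.3500, -1.5533) x1=(0.6228, -0.0965) x2=(1.7223, -0.3009) x3=(1.0804, -1.7064)
step 11: x0=(0.3451, -1.5339) x1=(0.6224, -0.1133) x2=(1.7351, -0.3069) x3=(1.0523, -1.7144)
step 12: x0=(0.3410, -1.5147) x1=(0.6221, -0.1301) x2=(1.7479, -0.3129) x3=(1.0231, -1.7220)
step 13: x0=(0.3376, -1.4957) x1=(0.6218, -0.1469) x2=(1.7606, -0.3190) x3=(0.9926, -1.7293)
step 14: x0=(0.3350, -1.4770) x1=(0.6215, -0.1638) x2=(1.7732, -0.3250) x3=(0.9610, -1.7361)
step 15: x0=(0.3330, -1.4585) x1=(0.6213, -0.1806) x2=(1.7858, -0.3310) x3=(0.9283, -1.7425)
step 16: x0=(0.3314, -1.4402) x1=(0.6211, -0.1975) x2=(1.7983, -0.3371) x3=(0.8949, -1.7485)
step 17: x0=(0.3299, -1.4219) x1=(0.6210, -0.2144) x2=(1.8108, -0.3431) x3=(0.8614, -1.7545)
step 18: x0=(0.3280, -1.4033) x1=(0.6209, -0.2314) x2=(1.8233, -0.3491) x3=(0.8287, -1.7609)
step 19: x0=(0.3251, -1.3839) x1=(0.6208, -0.2484) x2=(1.8357, -0.3552) x3=(0.7975, -1.7684)
step 20: x0=(0.3209, -1.3634) x1=(0.6207, -0.2654) x2=(1.8481, -0.3612) x3=(0.7685, -1.7776)

(0.3209, -1.3634)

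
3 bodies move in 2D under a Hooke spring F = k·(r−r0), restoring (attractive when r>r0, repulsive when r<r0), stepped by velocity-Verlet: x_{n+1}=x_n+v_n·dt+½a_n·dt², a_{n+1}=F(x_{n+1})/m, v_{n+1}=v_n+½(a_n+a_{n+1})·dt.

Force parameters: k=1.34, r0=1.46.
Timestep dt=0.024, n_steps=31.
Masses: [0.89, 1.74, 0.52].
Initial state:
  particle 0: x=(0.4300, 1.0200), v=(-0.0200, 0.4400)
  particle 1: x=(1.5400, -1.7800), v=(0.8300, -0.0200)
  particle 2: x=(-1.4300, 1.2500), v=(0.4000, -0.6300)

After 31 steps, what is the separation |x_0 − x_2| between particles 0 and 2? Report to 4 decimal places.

1.2418

step 0: x0=(0.4300, 1.0200) x1=(1.5400, -1.7800) x2=(-1.4300, 1.2500)
step 1: x0=(0.4296, 1.0300) x1=(1.5594, -1.7797) x2=(-1.4186, 1.2334)
step 2: x0=(0.4293, 1.0387) x1=(1.5776, -1.7779) x2=(-1.4038, 1.2137)
step 3: x0=(0.4293, 1.0462) x1=(1.5947, -1.7746) x2=(-1.3855, 1.1912)
step 4: x0=(0.4294, 1.0524) x1=(1.6107, -1.7698) x2=(-1.3638, 1.1656)
step 5: x0=(0.4298, 1.0574) x1=(1.6255, -1.7634) x2=(-1.3387, 1.1373)
step 6: x0=(0.4305, 1.0611) x1=(1.6392, -1.7556) x2=(-1.3103, 1.1061)
step 7: x0=(0.4315, 1.0636) x1=(1.6518, -1.7463) x2=(-1.2787, 1.0722)
step 8: x0=(0.4328, 1.0647) x1=(1.6633, -1.7356) x2=(-1.2439, 1.0356)
step 9: x0=(0.4345, 1.0646) x1=(1.6736, -1.7234) x2=(-1.2060, 0.9963)
step 10: x0=(0.4366, 1.0632) x1=(1.6829, -1.7098) x2=(-1.1652, 0.9546)
step 11: x0=(0.4391, 1.0606) x1=(1.6911, -1.6948) x2=(-1.1215, 0.9103)
step 12: x0=(0.4421, 1.0567) x1=(1.6982, -1.6785) x2=(-1.0750, 0.8637)
step 13: x0=(0.4456, 1.0516) x1=(1.7043, -1.6609) x2=(-1.0260, 0.8148)
step 14: x0=(0.4496, 1.0453) x1=(1.7094, -1.6420) x2=(-0.9744, 0.7637)
step 15: x0=(0.4542, 1.0378) x1=(1.7135, -1.6218) x2=(-0.9205, 0.7105)
step 16: x0=(0.4594, 1.0292) x1=(1.7166, -1.6005) x2=(-0.8644, 0.6552)
step 17: x0=(0.4652, 1.0194) x1=(1.7188, -1.5780) x2=(-0.8062, 0.5980)
step 18: x0=(0.4716, 1.0085) x1=(1.7201, -1.5544) x2=(-0.7460, 0.5389)
step 19: x0=(0.4787, 0.9967) x1=(1.7205, -1.5297) x2=(-0.6841, 0.4780)
step 20: x0=(0.4865, 0.9838) x1=(1.7201, -1.5040) x2=(-0.6205, 0.4154)
step 21: x0=(0.4949, 0.9700) x1=(1.7188, -1.4773) x2=(-0.5554, 0.3512)
step 22: x0=(0.5040, 0.9553) x1=(1.7169, -1.4498) x2=(-0.4889, 0.2854)
step 23: x0=(0.5138, 0.9398) x1=(1.7142, -1.4213) x2=(-0.4212, 0.2182)
step 24: x0=(0.5242, 0.9235) x1=(1.7108, -1.3921) x2=(-0.3523, 0.1496)
step 25: x0=(0.5353, 0.9065) x1=(1.7068, -1.3621) x2=(-0.2824, 0.0798)
step 26: x0=(0.5469, 0.8888) x1=(1.7022, -1.3315) x2=(-0.2117, 0.0087)
step 27: x0=(0.5592, 0.8705) x1=(1.6971, -1.3002) x2=(-0.1402, -0.0634)
step 28: x0=(0.5720, 0.8517) x1=(1.6915, -1.2683) x2=(-0.0680, -0.1365)
step 29: x0=(0.5854, 0.8323) x1=(1.6855, -1.2359) x2=(0.0048, -0.2104)
step 30: x0=(0.5992, 0.8125) x1=(1.6791, -1.2030) x2=(0.0780, -0.2851)
step 31: x0=(0.6134, 0.7923) x1=(1.6724, -1.1698) x2=(0.1515, -0.3604)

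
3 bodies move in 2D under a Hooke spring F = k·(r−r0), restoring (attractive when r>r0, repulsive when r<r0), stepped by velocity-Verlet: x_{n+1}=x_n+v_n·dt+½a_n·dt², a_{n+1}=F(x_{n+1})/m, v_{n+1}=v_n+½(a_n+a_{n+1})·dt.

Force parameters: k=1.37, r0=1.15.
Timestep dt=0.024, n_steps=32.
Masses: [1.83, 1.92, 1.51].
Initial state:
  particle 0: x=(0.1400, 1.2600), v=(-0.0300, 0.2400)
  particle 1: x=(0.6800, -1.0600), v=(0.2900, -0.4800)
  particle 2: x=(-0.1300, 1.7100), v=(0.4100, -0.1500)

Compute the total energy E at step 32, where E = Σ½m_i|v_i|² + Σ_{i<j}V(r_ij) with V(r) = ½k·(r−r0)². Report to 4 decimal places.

step 0: x0=(0.1400, 1.2600) x1=(0.6800, -1.0600) x2=(-0.1300, 1.7100)
step 1: x0=(0.1394, 1.2654) x1=(0.6868, -1.0709) x2=(-0.1201, 1.7061)
step 2: x0=(0.1391, 1.2700) x1=(0.6933, -1.0807) x2=(-0.1101, 1.7016)
step 3: x0=(0.1390, 1.2739) x1=(0.6995, -1.0892) x2=(-0.1001, 1.6966)
step 4: x0=(0.1392, 1.2769) x1=(0.7053, -1.0966) x2=(-0.0900, 1.6909)
step 5: x0=(0.1397, 1.2792) x1=(0.7108, -1.1027) x2=(-0.0798, 1.6847)
step 6: x0=(0.1405, 1.2807) x1=(0.7160, -1.1076) x2=(-0.0695, 1.6779)
step 7: x0=(0.1415, 1.2813) x1=(0.7209, -1.1114) x2=(-0.0591, 1.6706)
step 8: x0=(0.1428, 1.2811) x1=(0.7255, -1.1139) x2=(-0.0487, 1.6627)
step 9: x0=(0.1443, 1.2801) x1=(0.7297, -1.1152) x2=(-0.0381, 1.6543)
step 10: x0=(0.1462, 1.2783) x1=(0.7337, -1.1152) x2=(-0.0276, 1.6454)
step 11: x0=(0.1483, 1.2756) x1=(0.7373, -1.1141) x2=(-0.0169, 1.6360)
step 12: x0=(0.1507, 1.2721) x1=(0.7406, -1.1118) x2=(-0.0062, 1.6260)
step 13: x0=(0.1533, 1.2677) x1=(0.7436, -1.1083) x2=(0.0046, 1.6156)
step 14: x0=(0.1563, 1.2625) x1=(0.7463, -1.1036) x2=(0.0155, 1.6047)
step 15: x0=(0.1594, 1.2564) x1=(0.7486, -1.0978) x2=(0.0264, 1.5934)
step 16: x0=(0.1629, 1.2495) x1=(0.7507, -1.0907) x2=(0.0375, 1.5816)
step 17: x0=(0.1666, 1.2417) x1=(0.7525, -1.0826) x2=(0.0485, 1.5693)
step 18: x0=(0.1705, 1.2331) x1=(0.7540, -1.0733) x2=(0.0597, 1.5567)
step 19: x0=(0.1747, 1.2236) x1=(0.7551, -1.0629) x2=(0.0709, 1.5437)
step 20: x0=(0.1791, 1.2133) x1=(0.7561, -1.0514) x2=(0.0822, 1.5303)
step 21: x0=(0.1838, 1.2022) x1=(0.7567, -1.0388) x2=(0.0936, 1.5165)
step 22: x0=(0.1887, 1.1902) x1=(0.7571, -1.0252) x2=(0.1050, 1.5024)
step 23: x0=(0.1937, 1.1774) x1=(0.7571, -1.0105) x2=(0.1166, 1.4880)
step 24: x0=(0.1990, 1.1638) x1=(0.7570, -0.9948) x2=(0.1282, 1.4732)
step 25: x0=(0.2045, 1.1495) x1=(0.7566, -0.9782) x2=(0.1399, 1.4582)
step 26: x0=(0.2102, 1.1343) x1=(0.7559, -0.9605) x2=(0.1517, 1.4429)
step 27: x0=(0.2161, 1.1183) x1=(0.7550, -0.9420) x2=(0.1635, 1.4274)
step 28: x0=(0.2221, 1.1016) x1=(0.7539, -0.9225) x2=(0.1755, 1.4117)
step 29: x0=(0.2283, 1.0841) x1=(0.7525, -0.9022) x2=(0.1875, 1.3957)
step 30: x0=(0.2346, 1.0659) x1=(0.7509, -0.8810) x2=(0.1997, 1.3796)
step 31: x0=(0.2410, 1.0470) x1=(0.7492, -0.8590) x2=(0.2119, 1.3633)
step 32: x0=(0.2476, 1.0274) x1=(0.7472, -0.8362) x2=(0.2243, 1.3469)
step 0 velocities: v0=(-0.0300, 0.2400) v1=(0.2900, -0.4800) v2=(0.4100, -0.1500)
step 0: KE=0.4994, PE=3.3719, E=3.8712
step 32 velocities: v0=(0.2767, -0.8320) v1=(-0.0861, 0.9646) v2=(0.5165, -0.6877)
step 32: KE=2.1621, PE=1.7086, E=3.8707

3.8707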